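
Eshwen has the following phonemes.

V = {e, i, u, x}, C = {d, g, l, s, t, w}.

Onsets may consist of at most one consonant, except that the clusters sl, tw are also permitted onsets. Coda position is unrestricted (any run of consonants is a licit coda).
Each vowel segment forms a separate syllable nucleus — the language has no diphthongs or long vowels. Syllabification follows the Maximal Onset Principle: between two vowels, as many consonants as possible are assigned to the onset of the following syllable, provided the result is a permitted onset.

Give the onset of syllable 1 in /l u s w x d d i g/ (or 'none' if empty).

The vowels are u, x, i — 3 nuclei, so 3 syllables.
Between /u/ (V1) and /x/ (V2): /sw/; trying suffixes from longest down, /w/ is the first permitted one, so coda /s/ | onset /w/.
Between /x/ (V2) and /i/ (V3): cluster /dd/ — the longest permitted-onset suffix is /d/; onset = /d/, preceding coda = /d/.
Putting it together: lus.wxd.dig.
Syllable 1 is /lus/: onset /l/, nucleus /u/, coda /s/.

l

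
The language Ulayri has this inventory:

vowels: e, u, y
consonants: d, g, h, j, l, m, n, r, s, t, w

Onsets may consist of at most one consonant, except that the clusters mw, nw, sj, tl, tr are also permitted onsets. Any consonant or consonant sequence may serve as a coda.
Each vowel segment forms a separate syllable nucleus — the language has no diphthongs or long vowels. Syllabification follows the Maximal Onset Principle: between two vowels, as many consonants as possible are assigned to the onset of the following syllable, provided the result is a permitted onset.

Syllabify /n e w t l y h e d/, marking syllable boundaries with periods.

Vowels present: e, y, e; each is a nucleus, giving 3 syllables.
Between /e/ (V1) and /y/ (V2): /wtl/ — longest licit onset from the right is /tl/, leaving /w/ as coda.
Between /y/ (V2) and /e/ (V3): /h/ → onset of the next syllable (single consonants are always licit onsets).

new.tly.hed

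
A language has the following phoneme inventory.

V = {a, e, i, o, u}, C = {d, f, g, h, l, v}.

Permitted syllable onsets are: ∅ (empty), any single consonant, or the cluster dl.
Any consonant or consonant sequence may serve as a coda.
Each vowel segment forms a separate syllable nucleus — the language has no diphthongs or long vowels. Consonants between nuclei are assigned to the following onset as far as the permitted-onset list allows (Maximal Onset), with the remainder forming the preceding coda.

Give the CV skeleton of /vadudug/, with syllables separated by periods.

Nuclei (vowels): a, u, u → 3 syllables.
Between /a/ (V1) and /u/ (V2): just /d/ — single C goes to the following onset.
Between /u/ (V2) and /u/ (V3): /d/ is a single consonant, so it becomes the next onset.
Result: va.du.dug.
Mapping each syllable to C/V: /va/ → CV, /du/ → CV, /dug/ → CVC.

CV.CV.CVC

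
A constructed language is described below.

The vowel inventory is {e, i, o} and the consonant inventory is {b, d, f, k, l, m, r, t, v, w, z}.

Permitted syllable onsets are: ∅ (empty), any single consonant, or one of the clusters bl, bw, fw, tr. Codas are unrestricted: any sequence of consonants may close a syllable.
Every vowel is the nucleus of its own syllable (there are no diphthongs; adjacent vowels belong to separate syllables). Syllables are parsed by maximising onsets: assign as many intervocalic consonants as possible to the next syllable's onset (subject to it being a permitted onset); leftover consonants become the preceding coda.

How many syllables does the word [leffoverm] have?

3

Nuclei (vowels): e, o, e → 3 syllables.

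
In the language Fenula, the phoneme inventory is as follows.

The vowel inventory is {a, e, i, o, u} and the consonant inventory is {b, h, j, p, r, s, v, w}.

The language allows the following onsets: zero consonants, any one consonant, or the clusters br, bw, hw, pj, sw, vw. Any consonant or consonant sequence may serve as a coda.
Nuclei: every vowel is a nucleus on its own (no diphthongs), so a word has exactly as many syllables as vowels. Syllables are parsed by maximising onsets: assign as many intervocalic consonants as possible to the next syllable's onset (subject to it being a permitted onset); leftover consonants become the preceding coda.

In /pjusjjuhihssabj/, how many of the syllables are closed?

Nuclei (vowels): u, u, i, a → 4 syllables.
/u…u/ gap (V1→V2): /sjj/ splits as /sj/ + /j/ (/j/ is the longest suffix that is a licit onset).
/u…i/ gap (V2→V3): just /h/ — single C goes to the following onset.
/i…a/ gap (V3→V4): /hss/ splits as /hs/ + /s/ (/s/ is the longest suffix that is a licit onset).
Result: pjusj.ju.hihs.sabj.
Classifying each syllable: /pjusj/ (closed), /ju/ (open), /hihs/ (closed), /sabj/ (closed).
Closed syllables: 3.

3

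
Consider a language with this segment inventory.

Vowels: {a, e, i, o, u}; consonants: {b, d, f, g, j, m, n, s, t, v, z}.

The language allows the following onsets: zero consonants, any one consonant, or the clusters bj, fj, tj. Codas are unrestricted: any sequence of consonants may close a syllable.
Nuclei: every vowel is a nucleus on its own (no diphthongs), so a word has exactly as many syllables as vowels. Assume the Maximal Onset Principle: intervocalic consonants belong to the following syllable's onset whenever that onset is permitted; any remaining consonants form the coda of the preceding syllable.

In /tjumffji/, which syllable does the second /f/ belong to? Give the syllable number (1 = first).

Vowels present: u, i; each is a nucleus, giving 2 syllables.
σ1/σ2 boundary: cluster /mffj/ — the longest permitted-onset suffix is /fj/; onset = /fj/, preceding coda = /mf/.
Putting it together: tjumf.fji.
The second /f/ is in the onset of syllable 2 (/fji/).

2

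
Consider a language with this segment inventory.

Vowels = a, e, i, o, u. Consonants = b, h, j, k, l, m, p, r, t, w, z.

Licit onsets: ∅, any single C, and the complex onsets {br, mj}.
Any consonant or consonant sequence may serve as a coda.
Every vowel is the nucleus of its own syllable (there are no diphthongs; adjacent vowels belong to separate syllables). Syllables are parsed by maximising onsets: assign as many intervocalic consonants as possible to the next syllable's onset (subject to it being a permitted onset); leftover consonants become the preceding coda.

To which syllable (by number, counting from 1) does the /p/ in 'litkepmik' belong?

The vowels are i, e, i — 3 nuclei, so 3 syllables.
σ1/σ2 boundary: /tk/; trying suffixes from longest down, /k/ is the first permitted one, so coda /t/ | onset /k/.
σ2/σ3 boundary: cluster /pm/ — the longest permitted-onset suffix is /m/; onset = /m/, preceding coda = /p/.
Putting it together: lit.kep.mik.
The /p/ is in the coda of syllable 2 (/kep/).

2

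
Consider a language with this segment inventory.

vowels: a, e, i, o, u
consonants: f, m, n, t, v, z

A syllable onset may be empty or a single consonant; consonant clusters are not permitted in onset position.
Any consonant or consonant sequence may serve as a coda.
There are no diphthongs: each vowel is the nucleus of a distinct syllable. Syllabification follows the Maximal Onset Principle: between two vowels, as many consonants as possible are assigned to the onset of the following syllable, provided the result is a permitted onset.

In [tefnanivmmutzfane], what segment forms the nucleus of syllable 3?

i

Vowels present: e, a, i, u, a, e; each is a nucleus, giving 6 syllables.
The third nucleus (vowel 3 from the left) is /i/.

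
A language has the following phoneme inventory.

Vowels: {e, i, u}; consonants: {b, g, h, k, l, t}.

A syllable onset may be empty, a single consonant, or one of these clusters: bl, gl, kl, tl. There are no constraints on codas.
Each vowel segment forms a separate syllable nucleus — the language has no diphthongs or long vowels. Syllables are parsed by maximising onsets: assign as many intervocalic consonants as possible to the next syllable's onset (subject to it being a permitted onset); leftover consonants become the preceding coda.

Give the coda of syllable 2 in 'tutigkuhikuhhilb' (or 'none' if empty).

Nuclei (vowels): u, i, u, i, u, i → 6 syllables.
Between /u/ (V1) and /i/ (V2): just /t/ — single C goes to the following onset.
Between /i/ (V2) and /u/ (V3): /gk/ splits as /g/ + /k/ (/k/ is the longest suffix that is a licit onset).
Between /u/ (V3) and /i/ (V4): just /h/ — single C goes to the following onset.
Between /i/ (V4) and /u/ (V5): /k/ → onset of the next syllable (single consonants are always licit onsets).
Between /u/ (V5) and /i/ (V6): /hh/ — longest licit onset from the right is /h/, leaving /h/ as coda.
So the parse is tu.tig.ku.hi.kuh.hilb.
Syllable 2 is /tig/: onset /t/, nucleus /i/, coda /g/.

g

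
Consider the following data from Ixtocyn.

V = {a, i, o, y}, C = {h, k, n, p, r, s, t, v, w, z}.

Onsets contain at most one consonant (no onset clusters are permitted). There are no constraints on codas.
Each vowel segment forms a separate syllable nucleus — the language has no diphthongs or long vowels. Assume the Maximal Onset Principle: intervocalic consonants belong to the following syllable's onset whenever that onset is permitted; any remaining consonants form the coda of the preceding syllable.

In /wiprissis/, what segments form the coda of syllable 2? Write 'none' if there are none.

s

Vowels present: i, i, i; each is a nucleus, giving 3 syllables.
Between /i/ (V1) and /i/ (V2): /pr/ splits as /p/ + /r/ (/r/ is the longest suffix that is a licit onset).
Between /i/ (V2) and /i/ (V3): /ss/; trying suffixes from longest down, /s/ is the first permitted one, so coda /s/ | onset /s/.
Result: wip.ris.sis.
Syllable 2 is /ris/: onset /r/, nucleus /i/, coda /s/.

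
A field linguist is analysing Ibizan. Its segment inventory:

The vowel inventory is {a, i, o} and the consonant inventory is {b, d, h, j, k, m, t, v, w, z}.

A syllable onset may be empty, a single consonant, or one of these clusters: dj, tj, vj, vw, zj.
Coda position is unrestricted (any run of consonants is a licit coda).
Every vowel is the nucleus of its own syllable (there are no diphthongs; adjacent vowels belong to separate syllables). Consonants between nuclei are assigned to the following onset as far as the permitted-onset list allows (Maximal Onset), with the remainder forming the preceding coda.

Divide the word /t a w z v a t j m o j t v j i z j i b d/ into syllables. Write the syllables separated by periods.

tawz.vatj.mojt.vji.zjibd

The vowels are a, a, o, i, i — 5 nuclei, so 5 syllables.
V1 /a/ – V2 /a/: /wzv/ — longest licit onset from the right is /v/, leaving /wz/ as coda.
V2 /a/ – V3 /o/: /tjm/ — longest licit onset from the right is /m/, leaving /tj/ as coda.
V3 /o/ – V4 /i/: cluster /jtvj/ — the longest permitted-onset suffix is /vj/; onset = /vj/, preceding coda = /jt/.
V4 /i/ – V5 /i/: /zj/ is a licit onset in full, so it all attaches to the next syllable.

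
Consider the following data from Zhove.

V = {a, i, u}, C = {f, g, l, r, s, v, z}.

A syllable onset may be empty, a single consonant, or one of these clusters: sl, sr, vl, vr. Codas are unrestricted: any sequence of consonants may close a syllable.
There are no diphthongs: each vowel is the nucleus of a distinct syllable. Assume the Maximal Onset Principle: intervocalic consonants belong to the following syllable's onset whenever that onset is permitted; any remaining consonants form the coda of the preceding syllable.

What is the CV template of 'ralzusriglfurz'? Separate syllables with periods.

Nuclei (vowels): a, u, i, u → 4 syllables.
σ1/σ2 boundary: /lz/; trying suffixes from longest down, /z/ is the first permitted one, so coda /l/ | onset /z/.
σ2/σ3 boundary: /sr/ — entire cluster is a permitted onset → onset /sr/, coda ∅.
σ3/σ4 boundary: /glf/ — longest licit onset from the right is /f/, leaving /gl/ as coda.
Putting it together: ral.zu.srigl.furz.
Mapping each syllable to C/V: /ral/ → CVC, /zu/ → CV, /srigl/ → CCVCC, /furz/ → CVCC.

CVC.CV.CCVCC.CVCC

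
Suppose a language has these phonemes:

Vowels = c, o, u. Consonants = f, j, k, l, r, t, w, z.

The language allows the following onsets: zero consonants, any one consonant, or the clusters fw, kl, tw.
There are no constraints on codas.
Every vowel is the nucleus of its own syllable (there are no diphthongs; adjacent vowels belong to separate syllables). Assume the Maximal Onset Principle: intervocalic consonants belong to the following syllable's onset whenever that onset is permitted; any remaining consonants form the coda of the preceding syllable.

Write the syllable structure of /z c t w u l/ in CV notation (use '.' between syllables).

Vowels present: c, u; each is a nucleus, giving 2 syllables.
Between /c/ (V1) and /u/ (V2): /tw/ — entire cluster is a permitted onset → onset /tw/, coda ∅.
Putting it together: zc.twul.
Mapping each syllable to C/V: /zc/ → CV, /twul/ → CCVC.

CV.CCVC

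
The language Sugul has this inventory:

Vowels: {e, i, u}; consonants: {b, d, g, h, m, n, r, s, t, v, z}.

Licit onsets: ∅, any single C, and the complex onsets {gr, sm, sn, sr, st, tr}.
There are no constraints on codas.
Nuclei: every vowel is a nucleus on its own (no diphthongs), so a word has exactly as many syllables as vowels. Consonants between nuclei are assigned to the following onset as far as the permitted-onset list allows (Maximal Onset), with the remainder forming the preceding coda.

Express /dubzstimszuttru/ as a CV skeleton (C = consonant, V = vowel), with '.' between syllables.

CVCC.CCVCC.CVC.CCV

Vowels present: u, i, u, u; each is a nucleus, giving 4 syllables.
V1 /u/ – V2 /i/: /bzst/ — longest licit onset from the right is /st/, leaving /bz/ as coda.
V2 /i/ – V3 /u/: cluster /msz/ — the longest permitted-onset suffix is /z/; onset = /z/, preceding coda = /ms/.
V3 /u/ – V4 /u/: /ttr/; trying suffixes from longest down, /tr/ is the first permitted one, so coda /t/ | onset /tr/.
Putting it together: dubz.stims.zut.tru.
Mapping each syllable to C/V: /dubz/ → CVCC, /stims/ → CCVCC, /zut/ → CVC, /tru/ → CCV.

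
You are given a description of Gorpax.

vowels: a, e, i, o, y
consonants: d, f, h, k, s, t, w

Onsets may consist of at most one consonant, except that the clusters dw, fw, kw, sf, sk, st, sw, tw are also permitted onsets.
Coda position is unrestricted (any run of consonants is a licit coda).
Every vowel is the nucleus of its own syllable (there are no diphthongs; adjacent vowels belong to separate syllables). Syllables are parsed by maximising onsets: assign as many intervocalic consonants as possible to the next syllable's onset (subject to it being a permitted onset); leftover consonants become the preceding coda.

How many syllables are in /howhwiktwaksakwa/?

The vowels are o, i, a, a, a — 5 nuclei, so 5 syllables.

5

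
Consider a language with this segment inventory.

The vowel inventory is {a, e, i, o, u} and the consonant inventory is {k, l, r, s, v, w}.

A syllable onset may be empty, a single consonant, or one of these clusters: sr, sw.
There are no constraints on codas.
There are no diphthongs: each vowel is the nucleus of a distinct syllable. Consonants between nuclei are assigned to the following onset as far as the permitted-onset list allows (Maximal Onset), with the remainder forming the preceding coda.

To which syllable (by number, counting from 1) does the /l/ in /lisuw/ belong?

Nuclei (vowels): i, u → 2 syllables.
Between /i/ (V1) and /u/ (V2): /s/ → onset of the next syllable (single consonants are always licit onsets).
Syllabification: li.suw.
The /l/ is in the onset of syllable 1 (/li/).

1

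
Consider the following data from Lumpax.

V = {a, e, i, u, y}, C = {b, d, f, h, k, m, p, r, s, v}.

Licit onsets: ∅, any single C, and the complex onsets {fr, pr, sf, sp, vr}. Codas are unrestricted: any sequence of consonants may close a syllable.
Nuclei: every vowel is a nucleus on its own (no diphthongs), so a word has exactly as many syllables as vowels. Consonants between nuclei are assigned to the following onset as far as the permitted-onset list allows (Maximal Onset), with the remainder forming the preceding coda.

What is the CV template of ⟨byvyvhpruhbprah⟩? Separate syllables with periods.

CV.CVCC.CCVCC.CCVC

Vowels present: y, y, u, a; each is a nucleus, giving 4 syllables.
V1 /y/ – V2 /y/: /v/ is a single consonant, so it becomes the next onset.
V2 /y/ – V3 /u/: /vhpr/; trying suffixes from longest down, /pr/ is the first permitted one, so coda /vh/ | onset /pr/.
V3 /u/ – V4 /a/: /hbpr/ splits as /hb/ + /pr/ (/pr/ is the longest suffix that is a licit onset).
Syllabification: by.vyvh.pruhb.prah.
Mapping each syllable to C/V: /by/ → CV, /vyvh/ → CVCC, /pruhb/ → CCVCC, /prah/ → CCVC.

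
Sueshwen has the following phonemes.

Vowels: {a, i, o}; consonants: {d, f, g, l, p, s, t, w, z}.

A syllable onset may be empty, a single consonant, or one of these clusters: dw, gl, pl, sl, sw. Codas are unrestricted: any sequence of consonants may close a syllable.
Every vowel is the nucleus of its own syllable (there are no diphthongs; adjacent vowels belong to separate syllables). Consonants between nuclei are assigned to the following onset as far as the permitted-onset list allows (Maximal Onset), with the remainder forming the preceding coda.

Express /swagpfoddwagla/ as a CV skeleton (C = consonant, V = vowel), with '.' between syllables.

Nuclei (vowels): a, o, a, a → 4 syllables.
σ1/σ2 boundary: /gpf/ — longest licit onset from the right is /f/, leaving /gp/ as coda.
σ2/σ3 boundary: /ddw/ — longest licit onset from the right is /dw/, leaving /d/ as coda.
σ3/σ4 boundary: cluster /gl/ — /gl/ is itself a permitted onset, so the whole cluster goes right; preceding coda = ∅.
Syllabification: swagp.fod.dwa.gla.
Mapping each syllable to C/V: /swagp/ → CCVCC, /fod/ → CVC, /dwa/ → CCV, /gla/ → CCV.

CCVCC.CVC.CCV.CCV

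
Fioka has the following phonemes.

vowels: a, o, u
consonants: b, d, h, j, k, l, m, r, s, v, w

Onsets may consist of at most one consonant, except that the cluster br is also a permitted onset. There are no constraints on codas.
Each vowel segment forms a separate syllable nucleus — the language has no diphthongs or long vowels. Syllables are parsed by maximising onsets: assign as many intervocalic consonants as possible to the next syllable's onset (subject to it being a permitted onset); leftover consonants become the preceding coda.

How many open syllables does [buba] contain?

2

The vowels are u, a — 2 nuclei, so 2 syllables.
V1 /u/ – V2 /a/: /b/ is a single consonant, so it becomes the next onset.
Putting it together: bu.ba.
Classifying each syllable: /bu/ (open), /ba/ (open).
Open syllables: 2.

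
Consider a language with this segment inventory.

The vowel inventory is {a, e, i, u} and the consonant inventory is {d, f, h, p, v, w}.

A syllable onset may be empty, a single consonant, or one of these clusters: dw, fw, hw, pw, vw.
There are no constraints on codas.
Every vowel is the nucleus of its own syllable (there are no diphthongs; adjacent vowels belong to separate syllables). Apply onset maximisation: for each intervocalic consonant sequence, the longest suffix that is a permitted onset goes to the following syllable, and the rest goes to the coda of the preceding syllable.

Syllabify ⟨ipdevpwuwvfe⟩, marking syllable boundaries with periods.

ip.dev.pwuwv.fe

Vowels present: i, e, u, e; each is a nucleus, giving 4 syllables.
Between /i/ (V1) and /e/ (V2): /pd/ — longest licit onset from the right is /d/, leaving /p/ as coda.
Between /e/ (V2) and /u/ (V3): cluster /vpw/ — the longest permitted-onset suffix is /pw/; onset = /pw/, preceding coda = /v/.
Between /u/ (V3) and /e/ (V4): /wvf/; trying suffixes from longest down, /f/ is the first permitted one, so coda /wv/ | onset /f/.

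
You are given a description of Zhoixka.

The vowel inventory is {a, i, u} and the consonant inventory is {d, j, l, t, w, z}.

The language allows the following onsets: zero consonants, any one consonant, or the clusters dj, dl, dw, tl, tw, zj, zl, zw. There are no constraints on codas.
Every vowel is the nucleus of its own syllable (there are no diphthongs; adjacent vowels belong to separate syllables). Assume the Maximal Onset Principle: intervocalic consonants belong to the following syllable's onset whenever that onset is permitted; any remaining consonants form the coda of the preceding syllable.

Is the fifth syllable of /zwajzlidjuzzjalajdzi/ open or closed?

closed

Nuclei (vowels): a, i, u, a, a, i → 6 syllables.
Between /a/ (V1) and /i/ (V2): /jzl/ — longest licit onset from the right is /zl/, leaving /j/ as coda.
Between /i/ (V2) and /u/ (V3): /dj/ — entire cluster is a permitted onset → onset /dj/, coda ∅.
Between /u/ (V3) and /a/ (V4): /zzj/ — longest licit onset from the right is /zj/, leaving /z/ as coda.
Between /a/ (V4) and /a/ (V5): just /l/ — single C goes to the following onset.
Between /a/ (V5) and /i/ (V6): /jdz/ splits as /jd/ + /z/ (/z/ is the longest suffix that is a licit onset).
Putting it together: zwaj.zli.djuz.zja.lajd.zi.
Syllable 5 is /lajd/ with coda /jd/, so it is closed.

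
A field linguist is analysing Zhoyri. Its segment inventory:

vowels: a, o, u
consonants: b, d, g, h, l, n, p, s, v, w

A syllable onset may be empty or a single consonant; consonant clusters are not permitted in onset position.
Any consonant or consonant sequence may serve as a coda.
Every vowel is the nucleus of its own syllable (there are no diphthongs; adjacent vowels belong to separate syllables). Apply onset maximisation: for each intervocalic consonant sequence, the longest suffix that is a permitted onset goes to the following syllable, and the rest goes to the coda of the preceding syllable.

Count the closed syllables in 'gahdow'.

2

Nuclei (vowels): a, o → 2 syllables.
V1 /a/ – V2 /o/: cluster /hd/ — the longest permitted-onset suffix is /d/; onset = /d/, preceding coda = /h/.
So the parse is gah.dow.
Classifying each syllable: /gah/ (closed), /dow/ (closed).
Closed syllables: 2.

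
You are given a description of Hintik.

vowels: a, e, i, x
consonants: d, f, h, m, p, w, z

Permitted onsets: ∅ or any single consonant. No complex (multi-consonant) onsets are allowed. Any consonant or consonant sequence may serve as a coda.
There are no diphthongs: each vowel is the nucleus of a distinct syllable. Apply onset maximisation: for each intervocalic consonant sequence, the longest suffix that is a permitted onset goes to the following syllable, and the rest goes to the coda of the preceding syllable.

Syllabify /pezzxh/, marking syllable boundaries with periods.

pez.zxh

Vowels present: e, x; each is a nucleus, giving 2 syllables.
Between /e/ (V1) and /x/ (V2): /zz/ — longest licit onset from the right is /z/, leaving /z/ as coda.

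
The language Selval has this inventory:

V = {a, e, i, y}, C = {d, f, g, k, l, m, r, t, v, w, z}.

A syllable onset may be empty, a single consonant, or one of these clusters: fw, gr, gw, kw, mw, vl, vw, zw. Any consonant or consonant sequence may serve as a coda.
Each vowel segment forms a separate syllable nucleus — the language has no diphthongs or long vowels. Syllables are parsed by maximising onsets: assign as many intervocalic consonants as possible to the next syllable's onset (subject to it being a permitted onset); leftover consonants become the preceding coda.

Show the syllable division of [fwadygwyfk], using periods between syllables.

fwa.dy.gwyfk

Nuclei (vowels): a, y, y → 3 syllables.
Between /a/ (V1) and /y/ (V2): /d/ is a single consonant, so it becomes the next onset.
Between /y/ (V2) and /y/ (V3): /gw/ — entire cluster is a permitted onset → onset /gw/, coda ∅.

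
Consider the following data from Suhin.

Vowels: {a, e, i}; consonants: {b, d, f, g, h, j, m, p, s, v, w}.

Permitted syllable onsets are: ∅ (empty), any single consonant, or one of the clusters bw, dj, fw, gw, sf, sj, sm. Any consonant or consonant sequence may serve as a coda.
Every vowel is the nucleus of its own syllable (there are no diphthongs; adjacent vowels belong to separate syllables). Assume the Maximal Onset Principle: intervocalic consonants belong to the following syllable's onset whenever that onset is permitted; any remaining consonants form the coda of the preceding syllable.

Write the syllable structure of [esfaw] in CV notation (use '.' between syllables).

Nuclei (vowels): e, a → 2 syllables.
/e…a/ gap (V1→V2): /sf/ is a licit onset in full, so it all attaches to the next syllable.
Putting it together: e.sfaw.
Mapping each syllable to C/V: /e/ → V, /sfaw/ → CCVC.

V.CCVC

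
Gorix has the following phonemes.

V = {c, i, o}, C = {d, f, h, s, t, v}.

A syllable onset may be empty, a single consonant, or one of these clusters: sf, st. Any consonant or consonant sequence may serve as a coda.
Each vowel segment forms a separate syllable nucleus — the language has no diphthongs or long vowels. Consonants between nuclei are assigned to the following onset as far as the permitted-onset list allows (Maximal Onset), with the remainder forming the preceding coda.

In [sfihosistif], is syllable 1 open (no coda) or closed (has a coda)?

open

Nuclei (vowels): i, o, i, i → 4 syllables.
V1 /i/ – V2 /o/: /h/ is a single consonant, so it becomes the next onset.
V2 /o/ – V3 /i/: /s/ is a single consonant, so it becomes the next onset.
V3 /i/ – V4 /i/: /st/ is a licit onset in full, so it all attaches to the next syllable.
So the parse is sfi.ho.si.stif.
Syllable 1 is /sfi/; it ends in its nucleus with no coda, so it is open.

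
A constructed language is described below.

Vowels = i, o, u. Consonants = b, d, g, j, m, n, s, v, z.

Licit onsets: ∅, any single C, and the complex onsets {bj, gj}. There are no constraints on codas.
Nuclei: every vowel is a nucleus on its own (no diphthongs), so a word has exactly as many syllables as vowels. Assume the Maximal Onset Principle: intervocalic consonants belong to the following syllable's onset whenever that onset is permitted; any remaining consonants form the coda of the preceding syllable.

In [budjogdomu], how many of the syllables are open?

Vowels present: u, o, o, u; each is a nucleus, giving 4 syllables.
Between /u/ (V1) and /o/ (V2): /dj/; trying suffixes from longest down, /j/ is the first permitted one, so coda /d/ | onset /j/.
Between /o/ (V2) and /o/ (V3): /gd/; trying suffixes from longest down, /d/ is the first permitted one, so coda /g/ | onset /d/.
Between /o/ (V3) and /u/ (V4): just /m/ — single C goes to the following onset.
Putting it together: bud.jog.do.mu.
Classifying each syllable: /bud/ (closed), /jog/ (closed), /do/ (open), /mu/ (open).
Open syllables: 2.

2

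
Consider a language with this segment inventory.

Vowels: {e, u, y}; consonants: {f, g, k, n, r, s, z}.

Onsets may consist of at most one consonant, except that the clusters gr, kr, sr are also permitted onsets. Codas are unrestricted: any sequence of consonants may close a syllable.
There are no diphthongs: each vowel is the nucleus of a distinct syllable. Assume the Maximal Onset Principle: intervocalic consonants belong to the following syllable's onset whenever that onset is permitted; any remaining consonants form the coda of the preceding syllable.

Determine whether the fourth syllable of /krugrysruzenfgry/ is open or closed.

closed

The vowels are u, y, u, e, y — 5 nuclei, so 5 syllables.
Between /u/ (V1) and /y/ (V2): /gr/ is a licit onset in full, so it all attaches to the next syllable.
Between /y/ (V2) and /u/ (V3): /sr/ — entire cluster is a permitted onset → onset /sr/, coda ∅.
Between /u/ (V3) and /e/ (V4): /z/ is a single consonant, so it becomes the next onset.
Between /e/ (V4) and /y/ (V5): cluster /nfgr/ — the longest permitted-onset suffix is /gr/; onset = /gr/, preceding coda = /nf/.
Syllabification: kru.gry.sru.zenf.gry.
Syllable 4 is /zenf/ with coda /nf/, so it is closed.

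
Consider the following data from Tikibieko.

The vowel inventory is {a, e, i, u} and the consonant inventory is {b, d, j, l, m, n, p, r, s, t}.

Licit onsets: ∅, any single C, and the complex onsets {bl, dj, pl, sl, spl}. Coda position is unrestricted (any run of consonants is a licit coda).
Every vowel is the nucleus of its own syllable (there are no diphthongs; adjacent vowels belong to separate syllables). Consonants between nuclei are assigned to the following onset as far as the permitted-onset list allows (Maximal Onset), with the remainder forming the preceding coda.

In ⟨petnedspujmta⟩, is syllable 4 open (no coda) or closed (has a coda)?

open

The vowels are e, e, u, a — 4 nuclei, so 4 syllables.
/e…e/ gap (V1→V2): cluster /tn/ — the longest permitted-onset suffix is /n/; onset = /n/, preceding coda = /t/.
/e…u/ gap (V2→V3): /dsp/ splits as /ds/ + /p/ (/p/ is the longest suffix that is a licit onset).
/u…a/ gap (V3→V4): /jmt/; trying suffixes from longest down, /t/ is the first permitted one, so coda /jm/ | onset /t/.
Syllabification: pet.neds.pujm.ta.
Syllable 4 is /ta/; it ends in its nucleus with no coda, so it is open.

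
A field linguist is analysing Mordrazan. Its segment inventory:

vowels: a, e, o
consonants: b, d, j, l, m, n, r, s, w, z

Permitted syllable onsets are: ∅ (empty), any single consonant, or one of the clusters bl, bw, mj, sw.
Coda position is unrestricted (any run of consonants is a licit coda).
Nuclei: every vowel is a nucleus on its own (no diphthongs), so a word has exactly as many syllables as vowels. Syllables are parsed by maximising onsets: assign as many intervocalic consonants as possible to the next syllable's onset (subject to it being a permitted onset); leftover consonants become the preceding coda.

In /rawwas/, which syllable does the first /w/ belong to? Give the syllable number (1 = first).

Vowels present: a, a; each is a nucleus, giving 2 syllables.
/a…a/ gap (V1→V2): /ww/ — longest licit onset from the right is /w/, leaving /w/ as coda.
Syllabification: raw.was.
The first /w/ is in the coda of syllable 1 (/raw/).

1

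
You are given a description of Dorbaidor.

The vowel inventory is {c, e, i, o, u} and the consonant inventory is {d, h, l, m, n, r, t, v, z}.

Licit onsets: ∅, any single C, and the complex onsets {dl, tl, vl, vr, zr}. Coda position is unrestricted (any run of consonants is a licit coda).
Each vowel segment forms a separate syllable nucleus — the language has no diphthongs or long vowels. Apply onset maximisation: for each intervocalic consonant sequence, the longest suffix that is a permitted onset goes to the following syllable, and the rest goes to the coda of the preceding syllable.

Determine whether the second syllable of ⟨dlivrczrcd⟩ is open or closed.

open

Vowels present: i, c, c; each is a nucleus, giving 3 syllables.
σ1/σ2 boundary: cluster /vr/ — /vr/ is itself a permitted onset, so the whole cluster goes right; preceding coda = ∅.
σ2/σ3 boundary: cluster /zr/ — /zr/ is itself a permitted onset, so the whole cluster goes right; preceding coda = ∅.
Syllabification: dli.vrc.zrcd.
Syllable 2 is /vrc/; it ends in its nucleus with no coda, so it is open.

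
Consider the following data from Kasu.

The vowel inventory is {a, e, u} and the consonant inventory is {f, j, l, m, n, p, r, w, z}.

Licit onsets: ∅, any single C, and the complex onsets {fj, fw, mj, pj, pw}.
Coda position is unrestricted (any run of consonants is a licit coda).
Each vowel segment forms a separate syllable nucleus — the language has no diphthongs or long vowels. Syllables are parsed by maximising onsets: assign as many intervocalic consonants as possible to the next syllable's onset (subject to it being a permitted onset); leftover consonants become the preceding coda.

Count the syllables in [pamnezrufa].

Vowels present: a, e, u, a; each is a nucleus, giving 4 syllables.

4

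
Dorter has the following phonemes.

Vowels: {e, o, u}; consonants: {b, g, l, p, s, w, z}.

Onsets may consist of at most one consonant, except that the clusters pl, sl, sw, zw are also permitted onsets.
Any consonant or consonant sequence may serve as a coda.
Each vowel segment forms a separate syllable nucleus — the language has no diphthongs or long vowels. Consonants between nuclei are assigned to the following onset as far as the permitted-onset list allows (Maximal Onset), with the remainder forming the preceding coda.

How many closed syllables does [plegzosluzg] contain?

2

Vowels present: e, o, u; each is a nucleus, giving 3 syllables.
Between /e/ (V1) and /o/ (V2): /gz/ — longest licit onset from the right is /z/, leaving /g/ as coda.
Between /o/ (V2) and /u/ (V3): /sl/ — entire cluster is a permitted onset → onset /sl/, coda ∅.
Putting it together: pleg.zo.sluzg.
Classifying each syllable: /pleg/ (closed), /zo/ (open), /sluzg/ (closed).
Closed syllables: 2.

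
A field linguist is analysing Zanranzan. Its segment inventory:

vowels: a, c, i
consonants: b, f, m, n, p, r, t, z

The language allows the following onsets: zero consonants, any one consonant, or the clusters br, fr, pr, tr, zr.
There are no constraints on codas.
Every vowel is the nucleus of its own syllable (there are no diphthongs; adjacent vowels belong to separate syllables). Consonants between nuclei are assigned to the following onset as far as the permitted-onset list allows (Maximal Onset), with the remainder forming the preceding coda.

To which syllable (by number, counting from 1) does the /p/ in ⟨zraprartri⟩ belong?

Vowels present: a, a, i; each is a nucleus, giving 3 syllables.
/a…a/ gap (V1→V2): /pr/ — entire cluster is a permitted onset → onset /pr/, coda ∅.
/a…i/ gap (V2→V3): cluster /rtr/ — the longest permitted-onset suffix is /tr/; onset = /tr/, preceding coda = /r/.
Result: zra.prar.tri.
The /p/ is in the onset of syllable 2 (/prar/).

2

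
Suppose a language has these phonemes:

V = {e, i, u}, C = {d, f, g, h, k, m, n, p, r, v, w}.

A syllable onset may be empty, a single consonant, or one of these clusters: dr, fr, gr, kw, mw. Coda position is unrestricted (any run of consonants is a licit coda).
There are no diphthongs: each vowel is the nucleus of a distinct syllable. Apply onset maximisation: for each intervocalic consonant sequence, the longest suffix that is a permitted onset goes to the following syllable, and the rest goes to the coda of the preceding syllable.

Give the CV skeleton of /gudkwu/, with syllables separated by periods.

CVC.CCV

Vowels present: u, u; each is a nucleus, giving 2 syllables.
Between /u/ (V1) and /u/ (V2): /dkw/ — longest licit onset from the right is /kw/, leaving /d/ as coda.
Syllabification: gud.kwu.
Mapping each syllable to C/V: /gud/ → CVC, /kwu/ → CCV.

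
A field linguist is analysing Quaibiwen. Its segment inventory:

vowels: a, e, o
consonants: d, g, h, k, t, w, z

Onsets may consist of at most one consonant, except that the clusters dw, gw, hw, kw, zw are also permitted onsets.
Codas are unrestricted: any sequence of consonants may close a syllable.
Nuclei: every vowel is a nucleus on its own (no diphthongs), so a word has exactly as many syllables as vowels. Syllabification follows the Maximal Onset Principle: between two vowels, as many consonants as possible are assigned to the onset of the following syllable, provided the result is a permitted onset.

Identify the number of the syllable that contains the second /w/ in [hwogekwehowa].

3

The vowels are o, e, e, o, a — 5 nuclei, so 5 syllables.
V1 /o/ – V2 /e/: just /g/ — single C goes to the following onset.
V2 /e/ – V3 /e/: /kw/ is a licit onset in full, so it all attaches to the next syllable.
V3 /e/ – V4 /o/: just /h/ — single C goes to the following onset.
V4 /o/ – V5 /a/: /w/ → onset of the next syllable (single consonants are always licit onsets).
Result: hwo.ge.kwe.ho.wa.
The second /w/ is in the onset of syllable 3 (/kwe/).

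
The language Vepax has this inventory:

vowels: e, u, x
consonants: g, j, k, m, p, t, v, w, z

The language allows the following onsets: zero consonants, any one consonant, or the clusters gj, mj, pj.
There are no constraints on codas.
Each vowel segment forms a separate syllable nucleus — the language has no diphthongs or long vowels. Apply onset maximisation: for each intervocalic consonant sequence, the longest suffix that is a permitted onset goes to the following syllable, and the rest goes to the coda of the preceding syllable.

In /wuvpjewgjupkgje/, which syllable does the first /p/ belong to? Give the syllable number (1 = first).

Nuclei (vowels): u, e, u, e → 4 syllables.
V1 /u/ – V2 /e/: /vpj/ — longest licit onset from the right is /pj/, leaving /v/ as coda.
V2 /e/ – V3 /u/: cluster /wgj/ — the longest permitted-onset suffix is /gj/; onset = /gj/, preceding coda = /w/.
V3 /u/ – V4 /e/: /pkgj/ splits as /pk/ + /gj/ (/gj/ is the longest suffix that is a licit onset).
So the parse is wuv.pjew.gjupk.gje.
The first /p/ is in the onset of syllable 2 (/pjew/).

2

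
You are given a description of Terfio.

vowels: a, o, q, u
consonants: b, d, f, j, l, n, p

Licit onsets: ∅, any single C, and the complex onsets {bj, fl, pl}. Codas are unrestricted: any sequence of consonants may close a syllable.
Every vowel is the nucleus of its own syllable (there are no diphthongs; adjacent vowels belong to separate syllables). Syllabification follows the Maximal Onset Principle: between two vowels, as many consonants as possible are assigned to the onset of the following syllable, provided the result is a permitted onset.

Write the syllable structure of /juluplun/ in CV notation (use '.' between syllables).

CV.CV.CCVC

Vowels present: u, u, u; each is a nucleus, giving 3 syllables.
σ1/σ2 boundary: /l/ is a single consonant, so it becomes the next onset.
σ2/σ3 boundary: /pl/ — entire cluster is a permitted onset → onset /pl/, coda ∅.
So the parse is ju.lu.plun.
Mapping each syllable to C/V: /ju/ → CV, /lu/ → CV, /plun/ → CCVC.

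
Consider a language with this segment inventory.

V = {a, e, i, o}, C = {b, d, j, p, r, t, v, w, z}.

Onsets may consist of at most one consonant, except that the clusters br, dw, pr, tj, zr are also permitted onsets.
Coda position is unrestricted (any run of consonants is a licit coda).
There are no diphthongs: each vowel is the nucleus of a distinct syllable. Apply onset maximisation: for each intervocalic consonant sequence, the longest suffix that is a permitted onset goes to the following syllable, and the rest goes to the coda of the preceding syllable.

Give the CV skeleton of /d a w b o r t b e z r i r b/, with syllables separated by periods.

CVC.CVCC.CV.CCVCC

Nuclei (vowels): a, o, e, i → 4 syllables.
/a…o/ gap (V1→V2): /wb/ splits as /w/ + /b/ (/b/ is the longest suffix that is a licit onset).
/o…e/ gap (V2→V3): /rtb/ — longest licit onset from the right is /b/, leaving /rt/ as coda.
/e…i/ gap (V3→V4): /zr/ is a licit onset in full, so it all attaches to the next syllable.
So the parse is daw.bort.be.zrirb.
Mapping each syllable to C/V: /daw/ → CVC, /bort/ → CVCC, /be/ → CV, /zrirb/ → CCVCC.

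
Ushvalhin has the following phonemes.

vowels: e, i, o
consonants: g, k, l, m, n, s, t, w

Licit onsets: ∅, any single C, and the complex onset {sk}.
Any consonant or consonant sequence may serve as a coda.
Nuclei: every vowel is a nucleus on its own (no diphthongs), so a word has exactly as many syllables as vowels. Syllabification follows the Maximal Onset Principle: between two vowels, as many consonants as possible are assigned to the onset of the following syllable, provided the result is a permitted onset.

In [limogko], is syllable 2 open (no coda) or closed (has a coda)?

closed

Nuclei (vowels): i, o, o → 3 syllables.
Between /i/ (V1) and /o/ (V2): /m/ → onset of the next syllable (single consonants are always licit onsets).
Between /o/ (V2) and /o/ (V3): /gk/ splits as /g/ + /k/ (/k/ is the longest suffix that is a licit onset).
Result: li.mog.ko.
Syllable 2 is /mog/ with coda /g/, so it is closed.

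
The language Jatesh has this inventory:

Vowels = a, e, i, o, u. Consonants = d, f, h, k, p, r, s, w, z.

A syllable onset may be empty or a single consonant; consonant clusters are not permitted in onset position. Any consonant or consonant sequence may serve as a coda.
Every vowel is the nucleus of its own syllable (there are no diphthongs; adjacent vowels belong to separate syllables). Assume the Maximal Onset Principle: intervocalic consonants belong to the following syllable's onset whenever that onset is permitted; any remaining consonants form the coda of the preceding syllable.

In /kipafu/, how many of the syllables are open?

Vowels present: i, a, u; each is a nucleus, giving 3 syllables.
/i…a/ gap (V1→V2): just /p/ — single C goes to the following onset.
/a…u/ gap (V2→V3): /f/ → onset of the next syllable (single consonants are always licit onsets).
Result: ki.pa.fu.
Classifying each syllable: /ki/ (open), /pa/ (open), /fu/ (open).
Open syllables: 3.

3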